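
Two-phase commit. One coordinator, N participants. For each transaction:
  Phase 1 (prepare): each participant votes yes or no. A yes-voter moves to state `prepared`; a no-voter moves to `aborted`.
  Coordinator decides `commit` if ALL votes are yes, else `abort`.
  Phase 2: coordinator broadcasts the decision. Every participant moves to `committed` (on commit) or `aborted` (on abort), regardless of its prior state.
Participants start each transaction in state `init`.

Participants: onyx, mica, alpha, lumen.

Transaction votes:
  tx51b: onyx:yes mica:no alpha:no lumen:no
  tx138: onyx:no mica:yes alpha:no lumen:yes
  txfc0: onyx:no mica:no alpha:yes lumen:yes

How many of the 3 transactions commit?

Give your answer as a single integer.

tx51b: no from mica, alpha, lumen -> abort (commits=0)
tx138: no from onyx, alpha -> abort (commits=0)
txfc0: no from onyx, mica -> abort (commits=0)

Answer: 0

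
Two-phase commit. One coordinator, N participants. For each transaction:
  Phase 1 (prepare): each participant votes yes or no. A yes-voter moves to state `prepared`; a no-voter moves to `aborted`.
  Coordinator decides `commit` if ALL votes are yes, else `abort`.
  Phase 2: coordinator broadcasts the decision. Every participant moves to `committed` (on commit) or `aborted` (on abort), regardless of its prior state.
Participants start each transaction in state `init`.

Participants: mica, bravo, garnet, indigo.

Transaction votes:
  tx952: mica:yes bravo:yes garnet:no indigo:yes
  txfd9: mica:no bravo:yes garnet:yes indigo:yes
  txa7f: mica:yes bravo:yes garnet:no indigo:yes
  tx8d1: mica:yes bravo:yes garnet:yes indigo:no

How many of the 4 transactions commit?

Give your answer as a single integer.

Answer: 0

Derivation:
tx952: no from garnet -> abort (commits=0)
txfd9: no from mica -> abort (commits=0)
txa7f: no from garnet -> abort (commits=0)
tx8d1: no from indigo -> abort (commits=0)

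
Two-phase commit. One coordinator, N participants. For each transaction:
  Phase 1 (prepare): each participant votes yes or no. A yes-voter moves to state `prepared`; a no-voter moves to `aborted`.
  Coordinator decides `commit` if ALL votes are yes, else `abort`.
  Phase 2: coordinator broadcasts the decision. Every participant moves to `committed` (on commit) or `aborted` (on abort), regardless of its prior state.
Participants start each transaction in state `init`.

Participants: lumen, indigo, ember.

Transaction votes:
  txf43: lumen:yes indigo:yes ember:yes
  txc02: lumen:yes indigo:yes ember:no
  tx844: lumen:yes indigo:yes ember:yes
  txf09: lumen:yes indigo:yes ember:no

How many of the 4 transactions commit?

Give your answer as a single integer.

Answer: 2

Derivation:
txf43: all yes -> commit (commits=1)
txc02: no from ember -> abort (commits=1)
tx844: all yes -> commit (commits=2)
txf09: no from ember -> abort (commits=2)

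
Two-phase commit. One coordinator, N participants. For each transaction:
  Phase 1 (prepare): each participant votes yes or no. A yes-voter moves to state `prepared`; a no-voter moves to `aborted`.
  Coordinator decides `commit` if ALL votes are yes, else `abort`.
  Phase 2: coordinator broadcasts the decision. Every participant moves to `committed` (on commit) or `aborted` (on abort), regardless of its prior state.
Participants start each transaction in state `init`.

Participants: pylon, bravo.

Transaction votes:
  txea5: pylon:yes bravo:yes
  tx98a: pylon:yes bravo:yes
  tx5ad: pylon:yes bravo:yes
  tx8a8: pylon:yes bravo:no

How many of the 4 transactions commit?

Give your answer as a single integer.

txea5: all yes -> commit (commits=1)
tx98a: all yes -> commit (commits=2)
tx5ad: all yes -> commit (commits=3)
tx8a8: no from bravo -> abort (commits=3)

Answer: 3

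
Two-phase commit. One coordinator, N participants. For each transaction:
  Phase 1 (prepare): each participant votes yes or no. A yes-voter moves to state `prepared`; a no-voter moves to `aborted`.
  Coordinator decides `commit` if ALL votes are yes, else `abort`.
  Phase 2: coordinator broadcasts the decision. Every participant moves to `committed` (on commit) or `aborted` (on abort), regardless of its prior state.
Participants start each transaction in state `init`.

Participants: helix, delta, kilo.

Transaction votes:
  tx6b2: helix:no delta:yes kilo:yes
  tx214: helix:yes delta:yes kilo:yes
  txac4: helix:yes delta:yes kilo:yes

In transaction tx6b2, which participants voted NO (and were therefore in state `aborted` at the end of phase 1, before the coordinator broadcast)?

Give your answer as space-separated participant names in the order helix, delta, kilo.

Txn tx6b2 phase 1: helix no -> aborted; delta yes -> prepared; kilo yes -> prepared

Answer: helix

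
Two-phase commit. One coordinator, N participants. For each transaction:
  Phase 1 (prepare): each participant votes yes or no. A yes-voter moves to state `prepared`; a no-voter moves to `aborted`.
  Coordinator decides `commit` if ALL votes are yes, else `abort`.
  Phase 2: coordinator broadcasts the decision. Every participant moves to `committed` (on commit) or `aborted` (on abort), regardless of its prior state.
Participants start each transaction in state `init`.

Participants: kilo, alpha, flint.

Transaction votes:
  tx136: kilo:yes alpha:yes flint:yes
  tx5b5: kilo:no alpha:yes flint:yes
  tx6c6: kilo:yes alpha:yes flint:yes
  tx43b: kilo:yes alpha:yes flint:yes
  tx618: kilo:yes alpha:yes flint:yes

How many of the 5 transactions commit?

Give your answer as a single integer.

tx136: all yes -> commit (commits=1)
tx5b5: no from kilo -> abort (commits=1)
tx6c6: all yes -> commit (commits=2)
tx43b: all yes -> commit (commits=3)
tx618: all yes -> commit (commits=4)

Answer: 4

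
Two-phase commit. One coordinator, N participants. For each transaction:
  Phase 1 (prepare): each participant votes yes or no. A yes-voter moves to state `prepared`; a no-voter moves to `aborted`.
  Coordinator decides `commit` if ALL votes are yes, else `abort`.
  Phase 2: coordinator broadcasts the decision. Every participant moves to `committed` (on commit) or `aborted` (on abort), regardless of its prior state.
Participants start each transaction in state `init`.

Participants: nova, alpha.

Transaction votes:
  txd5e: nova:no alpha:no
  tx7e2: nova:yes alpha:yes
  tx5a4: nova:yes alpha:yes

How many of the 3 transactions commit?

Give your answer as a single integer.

Answer: 2

Derivation:
txd5e: no from nova, alpha -> abort (commits=0)
tx7e2: all yes -> commit (commits=1)
tx5a4: all yes -> commit (commits=2)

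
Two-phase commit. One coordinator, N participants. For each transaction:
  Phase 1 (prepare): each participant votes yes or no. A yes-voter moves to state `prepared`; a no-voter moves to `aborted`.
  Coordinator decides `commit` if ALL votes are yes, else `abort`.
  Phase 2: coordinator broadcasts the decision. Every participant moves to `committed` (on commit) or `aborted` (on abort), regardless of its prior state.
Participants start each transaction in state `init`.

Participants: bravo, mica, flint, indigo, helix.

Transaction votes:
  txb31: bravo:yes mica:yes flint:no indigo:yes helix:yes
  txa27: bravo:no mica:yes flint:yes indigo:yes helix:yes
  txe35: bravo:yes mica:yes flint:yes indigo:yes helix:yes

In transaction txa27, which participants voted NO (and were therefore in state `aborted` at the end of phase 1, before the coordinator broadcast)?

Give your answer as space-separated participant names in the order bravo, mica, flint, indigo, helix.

Answer: bravo

Derivation:
Txn txa27 phase 1: bravo no -> aborted; mica yes -> prepared; flint yes -> prepared; indigo yes -> prepared; helix yes -> prepared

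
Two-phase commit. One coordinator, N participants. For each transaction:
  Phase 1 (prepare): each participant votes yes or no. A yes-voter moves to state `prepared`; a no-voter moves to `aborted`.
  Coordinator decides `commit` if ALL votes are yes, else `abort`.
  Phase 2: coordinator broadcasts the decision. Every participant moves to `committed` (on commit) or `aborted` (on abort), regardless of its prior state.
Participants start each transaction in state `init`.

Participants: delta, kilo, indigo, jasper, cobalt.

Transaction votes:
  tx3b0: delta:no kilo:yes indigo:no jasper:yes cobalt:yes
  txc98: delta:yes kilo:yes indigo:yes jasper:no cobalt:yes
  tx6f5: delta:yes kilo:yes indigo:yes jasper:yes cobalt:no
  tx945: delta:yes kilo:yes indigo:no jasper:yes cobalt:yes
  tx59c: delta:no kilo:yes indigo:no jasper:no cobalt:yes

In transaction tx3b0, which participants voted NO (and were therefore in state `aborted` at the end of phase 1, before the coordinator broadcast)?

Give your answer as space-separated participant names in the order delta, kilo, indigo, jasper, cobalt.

Txn tx3b0 phase 1: delta no -> aborted; kilo yes -> prepared; indigo no -> aborted; jasper yes -> prepared; cobalt yes -> prepared

Answer: delta indigo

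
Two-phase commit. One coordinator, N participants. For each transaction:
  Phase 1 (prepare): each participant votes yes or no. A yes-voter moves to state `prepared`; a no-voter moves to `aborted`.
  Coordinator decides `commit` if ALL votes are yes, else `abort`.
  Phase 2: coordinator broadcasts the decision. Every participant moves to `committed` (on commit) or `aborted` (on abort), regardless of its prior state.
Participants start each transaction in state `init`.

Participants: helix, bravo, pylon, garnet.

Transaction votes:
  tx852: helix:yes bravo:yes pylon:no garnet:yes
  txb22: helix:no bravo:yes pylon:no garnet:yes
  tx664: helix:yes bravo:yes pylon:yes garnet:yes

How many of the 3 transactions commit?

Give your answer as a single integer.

Answer: 1

Derivation:
tx852: no from pylon -> abort (commits=0)
txb22: no from helix, pylon -> abort (commits=0)
tx664: all yes -> commit (commits=1)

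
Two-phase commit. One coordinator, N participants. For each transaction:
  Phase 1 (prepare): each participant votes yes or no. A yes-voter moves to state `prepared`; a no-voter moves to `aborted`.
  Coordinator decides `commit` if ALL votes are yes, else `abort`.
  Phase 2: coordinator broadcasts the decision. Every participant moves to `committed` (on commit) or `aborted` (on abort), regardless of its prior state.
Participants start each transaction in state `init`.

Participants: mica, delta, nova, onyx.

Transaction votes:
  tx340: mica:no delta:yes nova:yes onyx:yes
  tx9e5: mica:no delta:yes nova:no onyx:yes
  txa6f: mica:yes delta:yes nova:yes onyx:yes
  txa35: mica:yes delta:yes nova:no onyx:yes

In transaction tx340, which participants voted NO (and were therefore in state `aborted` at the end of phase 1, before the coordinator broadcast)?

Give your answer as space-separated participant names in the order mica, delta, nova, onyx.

Txn tx340 phase 1: mica no -> aborted; delta yes -> prepared; nova yes -> prepared; onyx yes -> prepared

Answer: mica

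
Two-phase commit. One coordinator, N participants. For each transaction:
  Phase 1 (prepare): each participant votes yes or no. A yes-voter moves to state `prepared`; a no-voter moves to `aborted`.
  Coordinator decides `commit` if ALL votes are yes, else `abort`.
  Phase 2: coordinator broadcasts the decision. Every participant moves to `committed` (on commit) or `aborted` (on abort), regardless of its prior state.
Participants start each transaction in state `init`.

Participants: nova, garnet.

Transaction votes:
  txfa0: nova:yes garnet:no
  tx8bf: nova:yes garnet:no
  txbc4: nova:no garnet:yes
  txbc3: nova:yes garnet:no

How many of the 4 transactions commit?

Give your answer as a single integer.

txfa0: no from garnet -> abort (commits=0)
tx8bf: no from garnet -> abort (commits=0)
txbc4: no from nova -> abort (commits=0)
txbc3: no from garnet -> abort (commits=0)

Answer: 0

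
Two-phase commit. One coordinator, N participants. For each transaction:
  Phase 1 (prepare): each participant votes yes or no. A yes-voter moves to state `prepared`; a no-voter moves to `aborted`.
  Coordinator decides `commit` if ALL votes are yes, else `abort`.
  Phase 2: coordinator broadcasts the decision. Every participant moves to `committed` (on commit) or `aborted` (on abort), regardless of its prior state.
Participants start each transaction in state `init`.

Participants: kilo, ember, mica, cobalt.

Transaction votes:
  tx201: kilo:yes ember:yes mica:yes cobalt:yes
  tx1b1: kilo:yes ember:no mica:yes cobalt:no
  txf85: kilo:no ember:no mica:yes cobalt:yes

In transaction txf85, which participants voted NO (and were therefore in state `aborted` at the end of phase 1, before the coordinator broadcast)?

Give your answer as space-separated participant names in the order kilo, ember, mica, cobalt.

Answer: kilo ember

Derivation:
Txn txf85 phase 1: kilo no -> aborted; ember no -> aborted; mica yes -> prepared; cobalt yes -> prepared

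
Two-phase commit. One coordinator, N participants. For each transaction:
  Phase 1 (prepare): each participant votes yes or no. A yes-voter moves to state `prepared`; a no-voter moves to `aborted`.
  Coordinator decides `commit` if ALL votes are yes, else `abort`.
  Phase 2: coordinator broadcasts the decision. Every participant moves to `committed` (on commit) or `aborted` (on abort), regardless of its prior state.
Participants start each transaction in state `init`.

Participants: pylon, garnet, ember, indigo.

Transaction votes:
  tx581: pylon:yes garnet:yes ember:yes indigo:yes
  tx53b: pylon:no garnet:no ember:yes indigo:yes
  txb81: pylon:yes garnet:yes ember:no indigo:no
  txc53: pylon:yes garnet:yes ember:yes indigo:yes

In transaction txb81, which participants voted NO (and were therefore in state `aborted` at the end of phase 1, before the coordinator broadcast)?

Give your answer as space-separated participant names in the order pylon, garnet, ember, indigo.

Answer: ember indigo

Derivation:
Txn txb81 phase 1: pylon yes -> prepared; garnet yes -> prepared; ember no -> aborted; indigo no -> aborted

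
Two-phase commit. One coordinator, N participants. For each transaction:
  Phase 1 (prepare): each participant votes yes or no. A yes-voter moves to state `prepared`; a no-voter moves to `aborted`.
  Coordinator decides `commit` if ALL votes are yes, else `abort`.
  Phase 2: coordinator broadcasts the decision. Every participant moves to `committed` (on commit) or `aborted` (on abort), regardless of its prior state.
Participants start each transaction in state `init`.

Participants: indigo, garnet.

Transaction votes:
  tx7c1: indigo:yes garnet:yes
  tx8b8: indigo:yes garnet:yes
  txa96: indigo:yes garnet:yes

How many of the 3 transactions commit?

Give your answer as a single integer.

Answer: 3

Derivation:
tx7c1: all yes -> commit (commits=1)
tx8b8: all yes -> commit (commits=2)
txa96: all yes -> commit (commits=3)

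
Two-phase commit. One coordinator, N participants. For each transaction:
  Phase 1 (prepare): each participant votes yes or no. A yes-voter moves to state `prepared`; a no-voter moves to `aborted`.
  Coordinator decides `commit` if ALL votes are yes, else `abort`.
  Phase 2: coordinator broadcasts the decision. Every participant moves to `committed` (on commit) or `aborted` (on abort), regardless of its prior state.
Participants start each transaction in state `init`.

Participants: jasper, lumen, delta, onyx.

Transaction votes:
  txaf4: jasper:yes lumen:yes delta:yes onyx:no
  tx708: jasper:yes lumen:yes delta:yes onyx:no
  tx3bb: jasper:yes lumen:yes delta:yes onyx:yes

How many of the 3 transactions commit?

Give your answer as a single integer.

txaf4: no from onyx -> abort (commits=0)
tx708: no from onyx -> abort (commits=0)
tx3bb: all yes -> commit (commits=1)

Answer: 1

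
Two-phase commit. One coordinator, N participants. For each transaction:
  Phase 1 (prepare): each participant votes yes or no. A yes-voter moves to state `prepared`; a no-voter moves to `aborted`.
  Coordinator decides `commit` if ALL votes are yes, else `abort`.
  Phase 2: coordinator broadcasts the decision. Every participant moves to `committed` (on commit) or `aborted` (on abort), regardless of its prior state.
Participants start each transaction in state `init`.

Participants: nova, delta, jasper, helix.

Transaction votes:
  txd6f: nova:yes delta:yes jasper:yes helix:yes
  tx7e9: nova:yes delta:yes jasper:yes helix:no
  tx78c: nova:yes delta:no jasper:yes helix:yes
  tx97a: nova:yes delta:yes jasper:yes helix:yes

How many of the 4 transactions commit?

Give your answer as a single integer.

Answer: 2

Derivation:
txd6f: all yes -> commit (commits=1)
tx7e9: no from helix -> abort (commits=1)
tx78c: no from delta -> abort (commits=1)
tx97a: all yes -> commit (commits=2)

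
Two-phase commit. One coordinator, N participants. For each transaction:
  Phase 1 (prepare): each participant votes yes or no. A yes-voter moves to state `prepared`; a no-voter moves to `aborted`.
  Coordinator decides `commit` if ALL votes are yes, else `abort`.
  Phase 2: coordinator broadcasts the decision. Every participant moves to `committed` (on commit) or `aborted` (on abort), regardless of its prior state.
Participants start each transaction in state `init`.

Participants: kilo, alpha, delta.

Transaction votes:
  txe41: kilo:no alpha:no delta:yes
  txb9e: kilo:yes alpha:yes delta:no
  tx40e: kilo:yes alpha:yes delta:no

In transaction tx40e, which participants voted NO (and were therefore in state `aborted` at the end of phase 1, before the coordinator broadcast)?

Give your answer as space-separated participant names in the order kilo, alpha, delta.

Answer: delta

Derivation:
Txn tx40e phase 1: kilo yes -> prepared; alpha yes -> prepared; delta no -> aborted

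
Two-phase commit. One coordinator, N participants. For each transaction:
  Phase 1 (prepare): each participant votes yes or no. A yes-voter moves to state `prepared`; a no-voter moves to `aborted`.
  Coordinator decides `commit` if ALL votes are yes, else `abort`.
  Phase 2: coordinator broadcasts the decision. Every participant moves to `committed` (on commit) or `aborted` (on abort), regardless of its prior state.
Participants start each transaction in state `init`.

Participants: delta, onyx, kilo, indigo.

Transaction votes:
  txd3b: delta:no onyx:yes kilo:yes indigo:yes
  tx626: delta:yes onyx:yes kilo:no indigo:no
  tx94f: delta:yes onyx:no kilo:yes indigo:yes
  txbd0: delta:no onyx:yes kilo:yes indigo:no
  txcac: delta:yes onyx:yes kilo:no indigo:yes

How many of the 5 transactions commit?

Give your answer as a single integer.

Answer: 0

Derivation:
txd3b: no from delta -> abort (commits=0)
tx626: no from kilo, indigo -> abort (commits=0)
tx94f: no from onyx -> abort (commits=0)
txbd0: no from delta, indigo -> abort (commits=0)
txcac: no from kilo -> abort (commits=0)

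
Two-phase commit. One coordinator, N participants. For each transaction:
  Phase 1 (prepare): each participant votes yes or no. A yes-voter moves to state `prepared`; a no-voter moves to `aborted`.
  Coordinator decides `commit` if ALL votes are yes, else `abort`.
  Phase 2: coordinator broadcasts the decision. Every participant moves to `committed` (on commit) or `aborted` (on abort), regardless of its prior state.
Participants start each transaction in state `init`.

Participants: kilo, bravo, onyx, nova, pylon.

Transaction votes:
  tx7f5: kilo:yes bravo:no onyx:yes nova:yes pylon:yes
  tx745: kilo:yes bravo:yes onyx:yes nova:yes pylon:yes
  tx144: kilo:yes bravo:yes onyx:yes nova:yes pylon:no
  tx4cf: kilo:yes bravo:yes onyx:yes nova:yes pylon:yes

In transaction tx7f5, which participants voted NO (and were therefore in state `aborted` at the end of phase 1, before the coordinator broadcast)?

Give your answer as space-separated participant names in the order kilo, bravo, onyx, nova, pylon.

Txn tx7f5 phase 1: kilo yes -> prepared; bravo no -> aborted; onyx yes -> prepared; nova yes -> prepared; pylon yes -> prepared

Answer: bravo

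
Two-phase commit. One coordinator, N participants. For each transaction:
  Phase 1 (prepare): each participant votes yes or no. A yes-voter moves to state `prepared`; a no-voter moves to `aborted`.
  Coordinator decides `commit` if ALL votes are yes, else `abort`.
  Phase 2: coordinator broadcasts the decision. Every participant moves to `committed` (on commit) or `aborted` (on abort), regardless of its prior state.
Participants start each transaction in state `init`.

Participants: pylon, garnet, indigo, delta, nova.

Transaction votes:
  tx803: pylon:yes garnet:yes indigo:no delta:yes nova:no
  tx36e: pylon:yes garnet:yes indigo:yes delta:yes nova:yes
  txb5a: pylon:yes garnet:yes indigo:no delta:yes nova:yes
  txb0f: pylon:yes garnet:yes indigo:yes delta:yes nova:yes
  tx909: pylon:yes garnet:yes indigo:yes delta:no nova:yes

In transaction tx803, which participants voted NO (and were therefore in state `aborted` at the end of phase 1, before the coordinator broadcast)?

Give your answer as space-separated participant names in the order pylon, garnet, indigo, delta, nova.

Txn tx803 phase 1: pylon yes -> prepared; garnet yes -> prepared; indigo no -> aborted; delta yes -> prepared; nova no -> aborted

Answer: indigo nova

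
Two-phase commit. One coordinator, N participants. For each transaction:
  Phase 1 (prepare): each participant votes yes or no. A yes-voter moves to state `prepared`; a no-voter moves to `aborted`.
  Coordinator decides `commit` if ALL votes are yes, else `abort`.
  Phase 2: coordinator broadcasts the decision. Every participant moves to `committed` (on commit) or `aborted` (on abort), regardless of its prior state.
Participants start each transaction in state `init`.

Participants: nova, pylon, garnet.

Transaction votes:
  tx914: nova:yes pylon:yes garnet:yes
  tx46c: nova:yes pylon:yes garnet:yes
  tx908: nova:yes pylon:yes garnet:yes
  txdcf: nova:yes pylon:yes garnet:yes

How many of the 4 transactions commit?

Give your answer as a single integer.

Answer: 4

Derivation:
tx914: all yes -> commit (commits=1)
tx46c: all yes -> commit (commits=2)
tx908: all yes -> commit (commits=3)
txdcf: all yes -> commit (commits=4)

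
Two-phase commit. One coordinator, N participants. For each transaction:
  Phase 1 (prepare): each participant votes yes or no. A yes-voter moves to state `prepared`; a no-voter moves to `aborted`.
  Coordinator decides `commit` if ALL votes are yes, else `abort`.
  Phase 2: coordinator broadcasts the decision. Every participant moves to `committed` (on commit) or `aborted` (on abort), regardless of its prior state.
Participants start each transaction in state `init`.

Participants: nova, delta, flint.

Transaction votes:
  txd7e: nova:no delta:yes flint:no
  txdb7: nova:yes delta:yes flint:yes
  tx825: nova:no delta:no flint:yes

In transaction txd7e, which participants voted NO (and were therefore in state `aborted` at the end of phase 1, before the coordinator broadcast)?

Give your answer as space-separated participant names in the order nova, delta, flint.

Answer: nova flint

Derivation:
Txn txd7e phase 1: nova no -> aborted; delta yes -> prepared; flint no -> aborted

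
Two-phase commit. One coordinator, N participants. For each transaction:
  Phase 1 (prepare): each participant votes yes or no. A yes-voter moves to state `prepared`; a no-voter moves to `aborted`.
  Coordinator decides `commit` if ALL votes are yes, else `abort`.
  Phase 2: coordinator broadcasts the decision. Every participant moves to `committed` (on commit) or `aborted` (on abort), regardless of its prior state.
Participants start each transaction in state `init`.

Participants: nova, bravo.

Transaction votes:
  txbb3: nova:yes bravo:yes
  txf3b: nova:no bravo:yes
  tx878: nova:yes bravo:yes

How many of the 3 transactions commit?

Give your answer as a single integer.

txbb3: all yes -> commit (commits=1)
txf3b: no from nova -> abort (commits=1)
tx878: all yes -> commit (commits=2)

Answer: 2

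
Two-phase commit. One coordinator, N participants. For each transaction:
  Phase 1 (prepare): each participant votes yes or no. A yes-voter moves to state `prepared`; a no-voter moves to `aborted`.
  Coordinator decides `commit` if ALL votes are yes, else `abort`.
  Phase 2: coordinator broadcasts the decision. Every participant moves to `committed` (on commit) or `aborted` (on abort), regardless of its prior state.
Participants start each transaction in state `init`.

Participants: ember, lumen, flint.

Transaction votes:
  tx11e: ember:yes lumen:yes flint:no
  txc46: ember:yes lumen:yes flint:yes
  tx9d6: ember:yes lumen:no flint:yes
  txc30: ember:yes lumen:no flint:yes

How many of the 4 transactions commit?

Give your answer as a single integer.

tx11e: no from flint -> abort (commits=0)
txc46: all yes -> commit (commits=1)
tx9d6: no from lumen -> abort (commits=1)
txc30: no from lumen -> abort (commits=1)

Answer: 1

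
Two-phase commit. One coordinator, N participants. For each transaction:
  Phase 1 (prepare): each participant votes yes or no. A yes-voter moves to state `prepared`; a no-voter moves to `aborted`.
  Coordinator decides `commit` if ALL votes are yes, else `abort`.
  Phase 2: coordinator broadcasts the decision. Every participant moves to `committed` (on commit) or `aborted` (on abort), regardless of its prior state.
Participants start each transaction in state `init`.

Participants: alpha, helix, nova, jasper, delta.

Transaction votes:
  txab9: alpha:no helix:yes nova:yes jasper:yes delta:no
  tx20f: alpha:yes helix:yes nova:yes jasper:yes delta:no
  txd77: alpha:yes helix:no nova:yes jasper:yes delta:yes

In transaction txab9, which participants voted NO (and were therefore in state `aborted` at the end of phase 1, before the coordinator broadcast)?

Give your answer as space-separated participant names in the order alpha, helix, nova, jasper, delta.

Txn txab9 phase 1: alpha no -> aborted; helix yes -> prepared; nova yes -> prepared; jasper yes -> prepared; delta no -> aborted

Answer: alpha delta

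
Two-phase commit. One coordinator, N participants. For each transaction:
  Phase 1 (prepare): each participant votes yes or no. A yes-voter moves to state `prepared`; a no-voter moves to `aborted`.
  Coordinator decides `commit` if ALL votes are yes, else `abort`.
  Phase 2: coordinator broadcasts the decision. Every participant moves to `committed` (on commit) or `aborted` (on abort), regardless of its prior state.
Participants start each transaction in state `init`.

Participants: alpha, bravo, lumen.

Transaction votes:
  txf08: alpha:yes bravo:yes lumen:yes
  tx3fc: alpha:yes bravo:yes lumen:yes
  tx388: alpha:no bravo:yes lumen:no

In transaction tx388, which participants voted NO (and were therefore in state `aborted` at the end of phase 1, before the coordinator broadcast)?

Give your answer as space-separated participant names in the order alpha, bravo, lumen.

Txn tx388 phase 1: alpha no -> aborted; bravo yes -> prepared; lumen no -> aborted

Answer: alpha lumen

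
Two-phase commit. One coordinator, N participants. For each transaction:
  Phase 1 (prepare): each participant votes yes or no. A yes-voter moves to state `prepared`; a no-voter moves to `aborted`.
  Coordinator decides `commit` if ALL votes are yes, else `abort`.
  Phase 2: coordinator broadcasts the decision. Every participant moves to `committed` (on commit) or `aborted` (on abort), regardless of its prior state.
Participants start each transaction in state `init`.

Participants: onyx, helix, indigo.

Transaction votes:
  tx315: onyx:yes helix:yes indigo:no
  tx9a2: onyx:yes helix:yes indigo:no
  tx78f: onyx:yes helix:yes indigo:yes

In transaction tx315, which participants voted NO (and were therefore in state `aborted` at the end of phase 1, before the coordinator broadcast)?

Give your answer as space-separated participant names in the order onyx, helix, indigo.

Txn tx315 phase 1: onyx yes -> prepared; helix yes -> prepared; indigo no -> aborted

Answer: indigo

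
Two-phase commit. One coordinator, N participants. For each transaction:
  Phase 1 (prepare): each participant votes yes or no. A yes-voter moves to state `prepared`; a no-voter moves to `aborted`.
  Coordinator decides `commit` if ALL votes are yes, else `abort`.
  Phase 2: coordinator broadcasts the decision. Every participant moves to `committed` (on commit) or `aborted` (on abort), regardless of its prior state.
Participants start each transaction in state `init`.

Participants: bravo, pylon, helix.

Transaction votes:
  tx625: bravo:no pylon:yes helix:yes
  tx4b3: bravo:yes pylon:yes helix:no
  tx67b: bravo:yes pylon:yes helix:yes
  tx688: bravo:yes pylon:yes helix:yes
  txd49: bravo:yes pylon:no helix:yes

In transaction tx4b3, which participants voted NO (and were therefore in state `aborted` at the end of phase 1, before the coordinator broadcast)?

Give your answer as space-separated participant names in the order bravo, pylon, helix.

Answer: helix

Derivation:
Txn tx4b3 phase 1: bravo yes -> prepared; pylon yes -> prepared; helix no -> aborted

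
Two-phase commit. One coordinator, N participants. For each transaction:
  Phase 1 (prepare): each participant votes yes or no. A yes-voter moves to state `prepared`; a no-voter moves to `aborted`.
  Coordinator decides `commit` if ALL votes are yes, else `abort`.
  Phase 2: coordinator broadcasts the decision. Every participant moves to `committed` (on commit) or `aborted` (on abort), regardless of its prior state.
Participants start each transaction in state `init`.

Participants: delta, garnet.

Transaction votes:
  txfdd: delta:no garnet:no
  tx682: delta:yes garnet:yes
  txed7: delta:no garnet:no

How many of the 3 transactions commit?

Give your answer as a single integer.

txfdd: no from delta, garnet -> abort (commits=0)
tx682: all yes -> commit (commits=1)
txed7: no from delta, garnet -> abort (commits=1)

Answer: 1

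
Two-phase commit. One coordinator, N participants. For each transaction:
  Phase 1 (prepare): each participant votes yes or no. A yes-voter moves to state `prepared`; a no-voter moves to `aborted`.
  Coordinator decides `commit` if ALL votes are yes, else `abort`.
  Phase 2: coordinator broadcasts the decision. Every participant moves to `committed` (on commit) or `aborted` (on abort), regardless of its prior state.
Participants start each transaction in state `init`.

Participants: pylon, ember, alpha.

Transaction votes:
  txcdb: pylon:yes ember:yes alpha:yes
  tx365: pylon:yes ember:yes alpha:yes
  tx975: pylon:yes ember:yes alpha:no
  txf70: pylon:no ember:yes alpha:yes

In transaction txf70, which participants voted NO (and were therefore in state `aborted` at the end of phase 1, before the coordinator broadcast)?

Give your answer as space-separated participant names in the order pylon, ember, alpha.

Txn txf70 phase 1: pylon no -> aborted; ember yes -> prepared; alpha yes -> prepared

Answer: pylon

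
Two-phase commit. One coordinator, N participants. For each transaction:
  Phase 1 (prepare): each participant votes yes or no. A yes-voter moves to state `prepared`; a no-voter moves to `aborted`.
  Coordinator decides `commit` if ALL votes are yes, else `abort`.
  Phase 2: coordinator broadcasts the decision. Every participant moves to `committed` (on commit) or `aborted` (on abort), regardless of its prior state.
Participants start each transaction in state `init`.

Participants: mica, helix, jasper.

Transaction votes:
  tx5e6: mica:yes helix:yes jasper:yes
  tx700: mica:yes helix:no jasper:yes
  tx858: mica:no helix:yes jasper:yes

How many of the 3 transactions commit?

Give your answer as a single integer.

tx5e6: all yes -> commit (commits=1)
tx700: no from helix -> abort (commits=1)
tx858: no from mica -> abort (commits=1)

Answer: 1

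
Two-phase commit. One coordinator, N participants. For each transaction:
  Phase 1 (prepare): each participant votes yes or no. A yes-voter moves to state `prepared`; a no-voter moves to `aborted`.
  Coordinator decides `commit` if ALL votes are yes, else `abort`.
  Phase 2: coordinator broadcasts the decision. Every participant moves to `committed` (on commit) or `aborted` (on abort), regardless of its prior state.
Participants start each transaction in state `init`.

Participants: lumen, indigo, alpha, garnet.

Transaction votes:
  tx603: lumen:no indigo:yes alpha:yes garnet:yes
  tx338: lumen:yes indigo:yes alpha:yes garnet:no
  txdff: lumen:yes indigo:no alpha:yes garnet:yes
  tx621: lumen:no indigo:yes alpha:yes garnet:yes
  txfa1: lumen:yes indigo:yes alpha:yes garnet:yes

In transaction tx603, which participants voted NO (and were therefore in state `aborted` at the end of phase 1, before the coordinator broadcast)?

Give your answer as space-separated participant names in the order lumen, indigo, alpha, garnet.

Answer: lumen

Derivation:
Txn tx603 phase 1: lumen no -> aborted; indigo yes -> prepared; alpha yes -> prepared; garnet yes -> prepared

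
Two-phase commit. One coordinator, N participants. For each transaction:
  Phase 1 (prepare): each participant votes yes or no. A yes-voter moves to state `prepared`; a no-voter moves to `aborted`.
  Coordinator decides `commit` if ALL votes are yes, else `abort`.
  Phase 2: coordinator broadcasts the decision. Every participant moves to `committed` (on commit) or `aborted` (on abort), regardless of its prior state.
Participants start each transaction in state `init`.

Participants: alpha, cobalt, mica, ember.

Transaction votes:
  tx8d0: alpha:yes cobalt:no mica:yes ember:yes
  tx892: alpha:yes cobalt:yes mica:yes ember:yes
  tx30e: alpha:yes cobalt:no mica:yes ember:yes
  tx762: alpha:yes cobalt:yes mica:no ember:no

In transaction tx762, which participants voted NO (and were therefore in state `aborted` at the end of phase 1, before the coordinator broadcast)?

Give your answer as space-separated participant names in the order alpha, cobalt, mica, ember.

Txn tx762 phase 1: alpha yes -> prepared; cobalt yes -> prepared; mica no -> aborted; ember no -> aborted

Answer: mica ember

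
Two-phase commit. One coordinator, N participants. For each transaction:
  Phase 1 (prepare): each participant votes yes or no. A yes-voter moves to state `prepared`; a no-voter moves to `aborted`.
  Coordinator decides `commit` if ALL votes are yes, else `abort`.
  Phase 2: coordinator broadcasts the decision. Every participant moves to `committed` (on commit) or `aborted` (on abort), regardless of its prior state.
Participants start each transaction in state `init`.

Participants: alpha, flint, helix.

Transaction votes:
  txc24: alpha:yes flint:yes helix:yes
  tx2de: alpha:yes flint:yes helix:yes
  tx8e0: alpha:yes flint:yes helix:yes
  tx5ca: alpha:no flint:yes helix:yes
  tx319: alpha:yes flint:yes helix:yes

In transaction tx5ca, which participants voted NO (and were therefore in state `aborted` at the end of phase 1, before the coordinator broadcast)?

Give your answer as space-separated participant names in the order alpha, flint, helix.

Txn tx5ca phase 1: alpha no -> aborted; flint yes -> prepared; helix yes -> prepared

Answer: alpha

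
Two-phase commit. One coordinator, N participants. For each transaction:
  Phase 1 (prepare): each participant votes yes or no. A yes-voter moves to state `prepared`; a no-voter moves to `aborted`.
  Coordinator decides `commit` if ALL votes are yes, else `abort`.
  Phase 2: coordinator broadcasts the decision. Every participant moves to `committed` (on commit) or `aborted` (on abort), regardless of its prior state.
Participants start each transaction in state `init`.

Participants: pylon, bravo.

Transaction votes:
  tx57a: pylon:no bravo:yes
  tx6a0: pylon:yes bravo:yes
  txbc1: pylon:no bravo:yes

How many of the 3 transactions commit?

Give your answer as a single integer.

tx57a: no from pylon -> abort (commits=0)
tx6a0: all yes -> commit (commits=1)
txbc1: no from pylon -> abort (commits=1)

Answer: 1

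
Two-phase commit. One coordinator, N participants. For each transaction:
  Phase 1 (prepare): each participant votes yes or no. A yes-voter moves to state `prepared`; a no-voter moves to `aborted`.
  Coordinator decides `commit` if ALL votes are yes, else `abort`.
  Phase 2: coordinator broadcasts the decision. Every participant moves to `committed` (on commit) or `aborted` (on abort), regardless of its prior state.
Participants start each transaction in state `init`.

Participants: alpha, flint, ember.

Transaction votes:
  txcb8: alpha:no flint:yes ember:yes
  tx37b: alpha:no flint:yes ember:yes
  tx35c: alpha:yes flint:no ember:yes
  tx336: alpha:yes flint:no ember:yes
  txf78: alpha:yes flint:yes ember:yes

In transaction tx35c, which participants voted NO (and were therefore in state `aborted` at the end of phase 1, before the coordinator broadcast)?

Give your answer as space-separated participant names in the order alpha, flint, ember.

Txn tx35c phase 1: alpha yes -> prepared; flint no -> aborted; ember yes -> prepared

Answer: flint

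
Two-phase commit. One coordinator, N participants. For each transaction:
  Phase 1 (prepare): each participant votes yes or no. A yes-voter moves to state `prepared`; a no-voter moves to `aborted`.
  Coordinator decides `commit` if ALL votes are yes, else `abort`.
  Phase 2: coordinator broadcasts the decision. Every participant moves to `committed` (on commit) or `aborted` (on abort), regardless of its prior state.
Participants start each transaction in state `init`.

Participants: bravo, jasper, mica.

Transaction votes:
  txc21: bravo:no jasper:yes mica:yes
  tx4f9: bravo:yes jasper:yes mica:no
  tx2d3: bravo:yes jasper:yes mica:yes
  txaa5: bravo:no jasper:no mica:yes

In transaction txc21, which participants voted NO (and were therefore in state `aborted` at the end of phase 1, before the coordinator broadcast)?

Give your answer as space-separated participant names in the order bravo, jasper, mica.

Txn txc21 phase 1: bravo no -> aborted; jasper yes -> prepared; mica yes -> prepared

Answer: bravo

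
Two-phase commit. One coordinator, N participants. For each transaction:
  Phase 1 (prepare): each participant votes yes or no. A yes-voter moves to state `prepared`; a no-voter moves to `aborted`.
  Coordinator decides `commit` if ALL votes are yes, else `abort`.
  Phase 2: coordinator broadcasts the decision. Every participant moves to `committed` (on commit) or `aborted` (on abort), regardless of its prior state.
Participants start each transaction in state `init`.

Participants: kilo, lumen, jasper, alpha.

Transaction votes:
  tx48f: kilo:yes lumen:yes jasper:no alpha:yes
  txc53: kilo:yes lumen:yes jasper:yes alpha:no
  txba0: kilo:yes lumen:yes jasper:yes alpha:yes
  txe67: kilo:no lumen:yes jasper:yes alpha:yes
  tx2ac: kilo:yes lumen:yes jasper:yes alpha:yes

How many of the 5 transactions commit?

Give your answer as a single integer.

Answer: 2

Derivation:
tx48f: no from jasper -> abort (commits=0)
txc53: no from alpha -> abort (commits=0)
txba0: all yes -> commit (commits=1)
txe67: no from kilo -> abort (commits=1)
tx2ac: all yes -> commit (commits=2)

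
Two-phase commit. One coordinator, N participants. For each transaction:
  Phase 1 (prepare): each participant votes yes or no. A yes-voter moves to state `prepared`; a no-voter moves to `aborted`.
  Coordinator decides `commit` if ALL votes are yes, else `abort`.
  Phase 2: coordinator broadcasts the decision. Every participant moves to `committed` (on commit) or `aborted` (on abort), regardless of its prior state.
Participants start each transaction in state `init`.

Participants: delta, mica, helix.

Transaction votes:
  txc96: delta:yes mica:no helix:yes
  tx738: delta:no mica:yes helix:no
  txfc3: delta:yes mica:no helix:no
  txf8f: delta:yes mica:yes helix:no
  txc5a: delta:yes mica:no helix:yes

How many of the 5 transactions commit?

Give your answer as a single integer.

Answer: 0

Derivation:
txc96: no from mica -> abort (commits=0)
tx738: no from delta, helix -> abort (commits=0)
txfc3: no from mica, helix -> abort (commits=0)
txf8f: no from helix -> abort (commits=0)
txc5a: no from mica -> abort (commits=0)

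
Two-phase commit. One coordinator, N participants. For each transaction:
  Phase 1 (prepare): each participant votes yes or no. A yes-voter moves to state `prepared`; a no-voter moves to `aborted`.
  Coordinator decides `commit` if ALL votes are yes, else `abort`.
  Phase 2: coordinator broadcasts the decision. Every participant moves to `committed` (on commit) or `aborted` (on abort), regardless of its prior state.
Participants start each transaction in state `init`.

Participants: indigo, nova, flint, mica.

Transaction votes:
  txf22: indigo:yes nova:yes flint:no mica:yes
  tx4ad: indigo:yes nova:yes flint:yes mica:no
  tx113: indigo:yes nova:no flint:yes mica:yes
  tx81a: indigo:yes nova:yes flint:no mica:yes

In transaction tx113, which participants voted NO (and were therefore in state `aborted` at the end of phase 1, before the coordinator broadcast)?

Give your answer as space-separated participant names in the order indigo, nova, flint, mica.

Txn tx113 phase 1: indigo yes -> prepared; nova no -> aborted; flint yes -> prepared; mica yes -> prepared

Answer: nova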